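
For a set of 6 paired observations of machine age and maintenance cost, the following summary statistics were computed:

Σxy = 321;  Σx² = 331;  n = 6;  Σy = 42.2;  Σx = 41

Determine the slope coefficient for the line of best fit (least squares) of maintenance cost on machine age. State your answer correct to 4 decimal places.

0.6420

Sxx = Σx² − (Σx)²/n = 331 − 280.166667 = 50.833333
Sxy = Σxy − (Σx)(Σy)/n = 321 − 288.366667 = 32.633333
b = Sxy/Sxx = 32.633333/50.833333 = 0.641967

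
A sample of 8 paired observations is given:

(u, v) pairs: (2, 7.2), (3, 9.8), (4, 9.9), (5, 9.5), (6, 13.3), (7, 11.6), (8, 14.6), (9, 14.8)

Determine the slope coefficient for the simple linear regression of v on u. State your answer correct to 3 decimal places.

1.025

n = 8, Σx = 44, Σy = 90.7, Σxy = 541.9, Σx² = 284
Sxx = Σx² − (Σx)²/n = 284 − 242 = 42
Sxy = Σxy − (Σx)(Σy)/n = 541.9 − 498.85 = 43.05
b = Sxy/Sxx = 43.05/42 = 1.025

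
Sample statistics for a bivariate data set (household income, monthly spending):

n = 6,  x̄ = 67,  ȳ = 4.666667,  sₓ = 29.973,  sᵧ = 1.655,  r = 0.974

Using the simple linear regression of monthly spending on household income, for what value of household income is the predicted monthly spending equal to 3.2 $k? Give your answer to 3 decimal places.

39.729

b = r · sᵧ/sₓ = 0.974 · 1.655/29.973 = 0.053781
a = ȳ − b·x̄ = 4.666667 − 0.053781·67 = 1.063358
Set a + b·x = 3.2: x = (3.2 − 1.063358) / 0.053781 = 39.728767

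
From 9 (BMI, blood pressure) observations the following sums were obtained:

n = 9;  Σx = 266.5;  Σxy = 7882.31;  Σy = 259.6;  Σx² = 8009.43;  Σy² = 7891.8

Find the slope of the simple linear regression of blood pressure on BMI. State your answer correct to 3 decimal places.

Sxx = Σx² − (Σx)²/n = 8009.43 − 7891.361111 = 118.068889
Sxy = Σxy − (Σx)(Σy)/n = 7882.31 − 7687.044444 = 195.265556
b = Sxy/Sxx = 195.265556/118.068889 = 1.653827

1.654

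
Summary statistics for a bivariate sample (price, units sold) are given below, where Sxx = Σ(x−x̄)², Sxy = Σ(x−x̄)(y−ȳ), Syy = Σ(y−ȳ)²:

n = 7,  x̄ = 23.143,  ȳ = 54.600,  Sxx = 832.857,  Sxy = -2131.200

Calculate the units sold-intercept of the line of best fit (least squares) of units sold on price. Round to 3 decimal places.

113.821

b = Sxy/Sxx = -2131.2/832.857 = -2.558903
a = ȳ − b·x̄ = 54.6 − (-2.558903)·23.143 = 113.820684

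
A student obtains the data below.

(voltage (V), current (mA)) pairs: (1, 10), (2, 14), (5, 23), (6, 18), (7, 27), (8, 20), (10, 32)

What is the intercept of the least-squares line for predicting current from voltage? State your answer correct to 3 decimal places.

9.042

n = 7, Σx = 39, Σy = 144, Σxy = 930, Σx² = 279
Sxx = Σx² − (Σx)²/n = 279 − 217.285714 = 61.714286
Sxy = Σxy − (Σx)(Σy)/n = 930 − 802.285714 = 127.714286
b = Sxy/Sxx = 127.714286/61.714286 = 2.069444
a = ȳ − b·x̄ = 20.571429 − 2.069444·5.571429 = 9.041667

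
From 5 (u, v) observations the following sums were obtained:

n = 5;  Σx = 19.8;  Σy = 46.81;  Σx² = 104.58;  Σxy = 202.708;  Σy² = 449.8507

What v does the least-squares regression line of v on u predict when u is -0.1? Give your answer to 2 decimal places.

6.67

Sxx = Σx² − (Σx)²/n = 104.58 − 78.408 = 26.172
Sxy = Σxy − (Σx)(Σy)/n = 202.708 − 185.3676 = 17.3404
b = Sxy/Sxx = 17.3404/26.172 = 0.662555
a = ȳ − b·x̄ = 9.362 − 0.662555·3.96 = 6.738281
ŷ(-0.1) = a + b·-0.1 = 6.738281 + 0.662555·(-0.1) = 6.672025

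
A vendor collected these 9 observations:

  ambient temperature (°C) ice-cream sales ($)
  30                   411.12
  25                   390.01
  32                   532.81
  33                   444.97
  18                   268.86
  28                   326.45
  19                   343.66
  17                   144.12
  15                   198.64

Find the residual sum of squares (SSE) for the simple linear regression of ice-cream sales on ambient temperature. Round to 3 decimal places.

27972.349

n = 9, Σx = 217, Σy = 3060.64, Σxy = 79757.04, Σx² = 5621, Σy² = 1160198.1732
Sxx = Σx² − (Σx)²/n = 5621 − 5232.111111 = 388.888889
Sxy = Σxy − (Σx)(Σy)/n = 79757.04 − 73795.431111 = 5961.608889
Syy = Σy² − (Σy)²/n = 1160198.1732 − 1040835.245511 = 119362.927689
b = Sxy/Sxx = 5961.608889/388.888889 = 15.329851
SSE = Syy − b·Sxy = 119362.927689 − 15.329851·5961.608889 = 27972.349147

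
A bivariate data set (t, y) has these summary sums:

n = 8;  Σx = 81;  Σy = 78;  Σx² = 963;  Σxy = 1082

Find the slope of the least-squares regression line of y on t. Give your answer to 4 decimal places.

Sxx = Σx² − (Σx)²/n = 963 − 820.125 = 142.875
Sxy = Σxy − (Σx)(Σy)/n = 1082 − 789.75 = 292.25
b = Sxy/Sxx = 292.25/142.875 = 2.045494

2.0455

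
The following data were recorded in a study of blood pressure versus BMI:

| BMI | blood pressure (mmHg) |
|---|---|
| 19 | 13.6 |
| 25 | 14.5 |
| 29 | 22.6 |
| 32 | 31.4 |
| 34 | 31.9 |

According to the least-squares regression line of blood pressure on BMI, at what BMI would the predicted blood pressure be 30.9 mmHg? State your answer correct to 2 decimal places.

n = 5, Σx = 139, Σy = 114, Σxy = 3365.7, Σx² = 4007
Sxx = Σx² − (Σx)²/n = 4007 − 3864.2 = 142.8
Sxy = Σxy − (Σx)(Σy)/n = 3365.7 − 3169.2 = 196.5
b = Sxy/Sxx = 196.5/142.8 = 1.376050
a = ȳ − b·x̄ = 22.8 − 1.376050·27.8 = -15.454202
Set a + b·x = 30.9: x = (30.9 − (-15.454202)) / 1.376050 = 33.686412

33.69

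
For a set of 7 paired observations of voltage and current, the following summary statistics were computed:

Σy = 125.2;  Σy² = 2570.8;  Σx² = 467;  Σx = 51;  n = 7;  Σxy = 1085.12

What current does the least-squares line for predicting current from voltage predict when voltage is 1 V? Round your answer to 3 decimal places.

Sxx = Σx² − (Σx)²/n = 467 − 371.571429 = 95.428571
Sxy = Σxy − (Σx)(Σy)/n = 1085.12 − 912.171429 = 172.948571
b = Sxy/Sxx = 172.948571/95.428571 = 1.812335
a = ȳ − b·x̄ = 17.885714 − 1.812335·7.285714 = 4.681557
ŷ(1) = a + b·1 = 4.681557 + 1.812335·1 = 6.493892

6.494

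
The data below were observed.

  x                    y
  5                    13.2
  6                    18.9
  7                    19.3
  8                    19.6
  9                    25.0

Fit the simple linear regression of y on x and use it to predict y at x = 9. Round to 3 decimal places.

24.060

n = 5, Σx = 35, Σy = 96, Σxy = 696.3, Σx² = 255
Sxx = Σx² − (Σx)²/n = 255 − 245 = 10
Sxy = Σxy − (Σx)(Σy)/n = 696.3 − 672 = 24.3
b = Sxy/Sxx = 24.3/10 = 2.43
a = ȳ − b·x̄ = 19.2 − 2.43·7 = 2.19
ŷ(9) = a + b·9 = 2.19 + 2.43·9 = 24.06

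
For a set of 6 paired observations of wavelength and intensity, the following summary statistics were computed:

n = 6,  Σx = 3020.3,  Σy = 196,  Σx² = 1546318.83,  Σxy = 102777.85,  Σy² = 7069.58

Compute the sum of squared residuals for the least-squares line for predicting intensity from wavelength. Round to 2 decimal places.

Sxx = Σx² − (Σx)²/n = 1546318.83 − 1520368.681667 = 25950.148333
Sxy = Σxy − (Σx)(Σy)/n = 102777.85 − 98663.133333 = 4114.716667
Syy = Σy² − (Σy)²/n = 7069.58 − 6402.666667 = 666.913333
b = Sxy/Sxx = 4114.716667/25950.148333 = 0.158562
SSE = Syy − b·Sxy = 666.913333 − 0.158562·4114.716667 = 14.474163

14.47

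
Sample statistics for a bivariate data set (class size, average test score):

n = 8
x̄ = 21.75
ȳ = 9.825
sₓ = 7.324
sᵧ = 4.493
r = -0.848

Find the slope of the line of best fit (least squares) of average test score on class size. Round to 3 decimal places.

-0.520

b = r · sᵧ/sₓ = -0.848 · 4.493/7.324 = -0.520216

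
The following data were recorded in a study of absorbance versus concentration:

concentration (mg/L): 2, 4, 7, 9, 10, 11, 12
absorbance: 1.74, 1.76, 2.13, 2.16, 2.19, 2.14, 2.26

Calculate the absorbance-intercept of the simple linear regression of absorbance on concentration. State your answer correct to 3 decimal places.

1.633

n = 7, Σx = 55, Σy = 14.38, Σxy = 117.43, Σx² = 515
Sxx = Σx² − (Σx)²/n = 515 − 432.142857 = 82.857143
Sxy = Σxy − (Σx)(Σy)/n = 117.43 − 112.985714 = 4.444286
b = Sxy/Sxx = 4.444286/82.857143 = 0.053638
a = ȳ − b·x̄ = 2.054286 − 0.053638·7.857143 = 1.632845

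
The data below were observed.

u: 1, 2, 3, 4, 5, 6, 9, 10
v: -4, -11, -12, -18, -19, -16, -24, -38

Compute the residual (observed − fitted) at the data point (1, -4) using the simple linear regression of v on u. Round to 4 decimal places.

n = 8, Σx = 40, Σy = -142, Σxy = -921, Σx² = 272
Sxx = Σx² − (Σx)²/n = 272 − 200 = 72
Sxy = Σxy − (Σx)(Σy)/n = -921 − (-710) = -211
b = Sxy/Sxx = -211/72 = -2.930556
a = ȳ − b·x̄ = -17.75 − (-2.930556)·5 = -3.097222
ŷ(1) = -3.097222 + (-2.930556)·1 = -6.027778
residual = y − ŷ = -4 − (-6.027778) = 2.027778

2.0278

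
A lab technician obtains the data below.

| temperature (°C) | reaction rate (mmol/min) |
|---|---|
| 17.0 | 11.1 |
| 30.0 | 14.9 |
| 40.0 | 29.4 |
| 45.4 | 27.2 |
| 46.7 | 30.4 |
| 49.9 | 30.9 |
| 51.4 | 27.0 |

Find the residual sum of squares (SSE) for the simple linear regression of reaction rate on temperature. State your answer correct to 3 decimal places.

n = 7, Σx = 280.4, Σy = 170.9, Σxy = 7395.97, Σx² = 12163.02, Σy² = 4557.39
Sxx = Σx² − (Σx)²/n = 12163.02 − 11232.022857 = 930.997143
Sxy = Σxy − (Σx)(Σy)/n = 7395.97 − 6845.765714 = 550.204286
Syy = Σy² − (Σy)²/n = 4557.39 − 4172.401429 = 384.988571
b = Sxy/Sxx = 550.204286/930.997143 = 0.590984
SSE = Syy − b·Sxy = 384.988571 − 0.590984·550.204286 = 59.826719

59.827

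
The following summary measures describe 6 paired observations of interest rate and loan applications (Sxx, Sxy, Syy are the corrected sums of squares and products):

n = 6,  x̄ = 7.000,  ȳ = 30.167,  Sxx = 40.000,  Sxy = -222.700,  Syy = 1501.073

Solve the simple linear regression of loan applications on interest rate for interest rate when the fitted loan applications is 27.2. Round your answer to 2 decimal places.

7.53

b = Sxy/Sxx = -222.7/40 = -5.5675
a = ȳ − b·x̄ = 30.167 − (-5.5675)·7 = 69.1395
Set a + b·x = 27.2: x = (27.2 − 69.1395) / (-5.5675) = 7.532914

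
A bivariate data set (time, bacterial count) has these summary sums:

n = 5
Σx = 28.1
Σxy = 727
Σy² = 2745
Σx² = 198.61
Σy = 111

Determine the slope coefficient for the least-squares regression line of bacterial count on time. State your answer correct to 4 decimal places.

2.5359

Sxx = Σx² − (Σx)²/n = 198.61 − 157.922 = 40.688
Sxy = Σxy − (Σx)(Σy)/n = 727 − 623.82 = 103.18
b = Sxy/Sxx = 103.18/40.688 = 2.535883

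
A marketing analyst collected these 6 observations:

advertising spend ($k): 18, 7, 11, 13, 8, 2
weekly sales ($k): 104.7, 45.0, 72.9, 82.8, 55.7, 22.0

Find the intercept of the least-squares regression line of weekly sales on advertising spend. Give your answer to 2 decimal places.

11.67

n = 6, Σx = 59, Σy = 383.1, Σxy = 4567.5, Σx² = 731
Sxx = Σx² − (Σx)²/n = 731 − 580.166667 = 150.833333
Sxy = Σxy − (Σx)(Σy)/n = 4567.5 − 3767.15 = 800.35
b = Sxy/Sxx = 800.35/150.833333 = 5.306188
a = ȳ − b·x̄ = 63.85 − 5.306188·9.833333 = 11.672486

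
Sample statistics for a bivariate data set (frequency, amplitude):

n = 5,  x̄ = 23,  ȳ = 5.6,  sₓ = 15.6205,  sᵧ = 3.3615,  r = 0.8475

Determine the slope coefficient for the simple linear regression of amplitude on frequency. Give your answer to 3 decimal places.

0.182

b = r · sᵧ/sₓ = 0.8475 · 3.3615/15.6205 = 0.182380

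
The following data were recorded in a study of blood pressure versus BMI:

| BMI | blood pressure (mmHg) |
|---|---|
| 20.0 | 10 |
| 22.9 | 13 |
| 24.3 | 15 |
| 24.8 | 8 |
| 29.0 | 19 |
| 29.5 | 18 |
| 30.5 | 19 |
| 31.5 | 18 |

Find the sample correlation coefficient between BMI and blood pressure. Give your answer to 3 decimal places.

0.823

n = 8, Σx = 212.5, Σy = 120, Σxy = 3289.1, Σx² = 5763.69, Σy² = 1928
Sxx = Σx² − (Σx)²/n = 5763.69 − 5644.53125 = 119.15875
Sxy = Σxy − (Σx)(Σy)/n = 3289.1 − 3187.5 = 101.6
Syy = Σy² − (Σy)²/n = 1928 − 1800 = 128
r = Sxy/√(Sxx·Syy) = 101.6/√(15252.32) = 101.6/123.500283 = 0.822670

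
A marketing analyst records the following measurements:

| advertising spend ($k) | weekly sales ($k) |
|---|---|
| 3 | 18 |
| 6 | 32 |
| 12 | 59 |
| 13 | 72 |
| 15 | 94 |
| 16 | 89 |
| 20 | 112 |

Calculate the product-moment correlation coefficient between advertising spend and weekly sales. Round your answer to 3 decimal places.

n = 7, Σx = 85, Σy = 476, Σxy = 6964, Σx² = 1239, Σy² = 39314
Sxx = Σx² − (Σx)²/n = 1239 − 1032.142857 = 206.857143
Sxy = Σxy − (Σx)(Σy)/n = 6964 − 5780 = 1184
Syy = Σy² − (Σy)²/n = 39314 − 32368 = 6946
r = Sxy/√(Sxx·Syy) = 1184/√(1436829.714286) = 1184/1198.678320 = 0.987755

0.988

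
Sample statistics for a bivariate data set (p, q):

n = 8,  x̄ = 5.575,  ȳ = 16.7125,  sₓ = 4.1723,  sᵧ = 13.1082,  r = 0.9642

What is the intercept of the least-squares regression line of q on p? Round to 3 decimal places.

-0.176

b = r · sᵧ/sₓ = 0.9642 · 13.1082/4.1723 = 3.029247
a = ȳ − b·x̄ = 16.7125 − 3.029247·5.575 = -0.175551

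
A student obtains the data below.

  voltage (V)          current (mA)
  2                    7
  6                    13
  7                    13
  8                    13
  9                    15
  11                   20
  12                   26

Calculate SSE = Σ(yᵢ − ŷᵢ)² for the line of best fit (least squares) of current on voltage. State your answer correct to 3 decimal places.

n = 7, Σx = 55, Σy = 107, Σxy = 954, Σx² = 499, Σy² = 1857
Sxx = Σx² − (Σx)²/n = 499 − 432.142857 = 66.857143
Sxy = Σxy − (Σx)(Σy)/n = 954 − 840.714286 = 113.285714
Syy = Σy² − (Σy)²/n = 1857 − 1635.571429 = 221.428571
b = Sxy/Sxx = 113.285714/66.857143 = 1.694444
SSE = Syy − b·Sxy = 221.428571 − 1.694444·113.285714 = 29.472222

29.472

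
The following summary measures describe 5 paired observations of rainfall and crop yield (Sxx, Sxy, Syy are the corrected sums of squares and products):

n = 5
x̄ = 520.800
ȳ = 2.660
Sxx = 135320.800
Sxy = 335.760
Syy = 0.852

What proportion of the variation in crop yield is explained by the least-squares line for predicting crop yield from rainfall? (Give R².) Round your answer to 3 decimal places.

R² = Sxy²/(Sxx·Syy) = (335.76)²/(135320.8·0.852) = 0.977808

0.978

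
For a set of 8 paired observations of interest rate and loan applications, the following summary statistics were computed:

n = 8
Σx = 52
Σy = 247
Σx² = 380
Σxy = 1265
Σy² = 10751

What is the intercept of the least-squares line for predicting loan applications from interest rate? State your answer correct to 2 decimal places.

83.57

Sxx = Σx² − (Σx)²/n = 380 − 338 = 42
Sxy = Σxy − (Σx)(Σy)/n = 1265 − 1605.5 = -340.5
b = Sxy/Sxx = -340.5/42 = -8.107143
a = ȳ − b·x̄ = 30.875 − (-8.107143)·6.5 = 83.571429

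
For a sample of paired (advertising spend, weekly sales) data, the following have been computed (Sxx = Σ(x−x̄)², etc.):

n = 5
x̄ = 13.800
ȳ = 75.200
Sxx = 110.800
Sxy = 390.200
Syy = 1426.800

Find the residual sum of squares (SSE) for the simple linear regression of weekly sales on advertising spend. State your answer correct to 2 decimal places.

52.65

b = Sxy/Sxx = 390.2/110.8 = 3.521661
SSE = Syy − b·Sxy = 1426.8 − 3.521661·390.2 = 52.648014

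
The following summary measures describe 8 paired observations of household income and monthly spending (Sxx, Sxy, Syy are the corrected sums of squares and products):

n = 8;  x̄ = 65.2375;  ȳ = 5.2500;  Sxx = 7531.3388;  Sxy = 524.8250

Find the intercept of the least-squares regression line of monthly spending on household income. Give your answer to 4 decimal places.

0.7039

b = Sxy/Sxx = 524.825/7531.3388 = 0.069685
a = ȳ − b·x̄ = 5.25 − 0.069685·65.2375 = 0.703893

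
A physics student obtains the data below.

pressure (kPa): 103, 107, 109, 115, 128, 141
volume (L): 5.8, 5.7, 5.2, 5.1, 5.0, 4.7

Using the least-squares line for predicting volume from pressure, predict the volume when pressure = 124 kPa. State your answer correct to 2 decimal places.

5.07

n = 6, Σx = 703, Σy = 31.5, Σxy = 3663.3, Σx² = 83429
Sxx = Σx² − (Σx)²/n = 83429 − 82368.166667 = 1060.833333
Sxy = Σxy − (Σx)(Σy)/n = 3663.3 − 3690.75 = -27.45
b = Sxy/Sxx = -27.45/1060.833333 = -0.025876
a = ȳ − b·x̄ = 5.25 − (-0.025876)·117.166667 = 8.281791
ŷ(124) = a + b·124 = 8.281791 + (-0.025876)·124 = 5.073181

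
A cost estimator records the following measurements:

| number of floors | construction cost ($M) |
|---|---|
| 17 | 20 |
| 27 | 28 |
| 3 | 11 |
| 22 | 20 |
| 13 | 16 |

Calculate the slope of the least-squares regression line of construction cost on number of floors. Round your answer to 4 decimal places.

0.6533

n = 5, Σx = 82, Σy = 95, Σxy = 1777, Σx² = 1680
Sxx = Σx² − (Σx)²/n = 1680 − 1344.8 = 335.2
Sxy = Σxy − (Σx)(Σy)/n = 1777 − 1558 = 219
b = Sxy/Sxx = 219/335.2 = 0.653341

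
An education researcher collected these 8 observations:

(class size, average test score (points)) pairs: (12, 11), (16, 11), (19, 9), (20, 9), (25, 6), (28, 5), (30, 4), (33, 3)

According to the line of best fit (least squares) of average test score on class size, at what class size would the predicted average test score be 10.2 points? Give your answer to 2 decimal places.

n = 8, Σx = 183, Σy = 58, Σxy = 1168, Σx² = 4559
Sxx = Σx² − (Σx)²/n = 4559 − 4186.125 = 372.875
Sxy = Σxy − (Σx)(Σy)/n = 1168 − 1326.75 = -158.75
b = Sxy/Sxx = -158.75/372.875 = -0.425746
a = ȳ − b·x̄ = 7.25 − (-0.425746)·22.875 = 16.988937
Set a + b·x = 10.2: x = (10.2 − 16.988937) / (-0.425746) = 15.945984

15.95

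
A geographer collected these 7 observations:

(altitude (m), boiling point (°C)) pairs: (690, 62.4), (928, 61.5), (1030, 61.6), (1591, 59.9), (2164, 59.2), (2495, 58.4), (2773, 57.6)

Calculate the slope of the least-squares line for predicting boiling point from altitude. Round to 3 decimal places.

-0.002

n = 7, Σx = 11671, Σy = 420.6, Σxy = 692418.5, Σx² = 23526915
Sxx = Σx² − (Σx)²/n = 23526915 − 19458891.571429 = 4068023.428571
Sxy = Σxy − (Σx)(Σy)/n = 692418.5 − 701260.371429 = -8841.871429
b = Sxy/Sxx = -8841.871429/4068023.428571 = -0.002174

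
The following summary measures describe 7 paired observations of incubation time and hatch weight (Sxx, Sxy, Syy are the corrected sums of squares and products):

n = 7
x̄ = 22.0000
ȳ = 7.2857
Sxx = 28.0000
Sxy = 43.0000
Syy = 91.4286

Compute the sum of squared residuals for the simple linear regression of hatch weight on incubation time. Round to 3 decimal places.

b = Sxy/Sxx = 43/28 = 1.535714
SSE = Syy − b·Sxy = 91.4286 − 1.535714·43 = 25.392886

25.393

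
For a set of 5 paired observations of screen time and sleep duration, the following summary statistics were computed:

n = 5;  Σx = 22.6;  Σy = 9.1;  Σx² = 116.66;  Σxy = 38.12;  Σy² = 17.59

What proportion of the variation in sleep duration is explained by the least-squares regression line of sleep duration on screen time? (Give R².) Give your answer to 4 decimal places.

0.6083

Sxx = Σx² − (Σx)²/n = 116.66 − 102.152 = 14.508
Sxy = Σxy − (Σx)(Σy)/n = 38.12 − 41.132 = -3.012
Syy = Σy² − (Σy)²/n = 17.59 − 16.562 = 1.028
R² = Sxy²/(Sxx·Syy) = (-3.012)²/(14.508·1.028) = 0.608288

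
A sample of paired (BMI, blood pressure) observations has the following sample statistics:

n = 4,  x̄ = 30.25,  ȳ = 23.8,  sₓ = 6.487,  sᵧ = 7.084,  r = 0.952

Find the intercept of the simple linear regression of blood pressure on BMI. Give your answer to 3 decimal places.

-7.648

b = r · sᵧ/sₓ = 0.952 · 7.084/6.487 = 1.039613
a = ȳ − b·x̄ = 23.8 − 1.039613·30.25 = -7.648286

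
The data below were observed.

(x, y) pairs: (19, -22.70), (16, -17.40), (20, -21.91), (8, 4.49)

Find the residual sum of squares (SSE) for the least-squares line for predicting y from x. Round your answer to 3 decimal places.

n = 4, Σx = 63, Σy = -57.52, Σxy = -1111.98, Σx² = 1081, Σy² = 1318.2582
Sxx = Σx² − (Σx)²/n = 1081 − 992.25 = 88.75
Sxy = Σxy − (Σx)(Σy)/n = -1111.98 − (-905.94) = -206.04
Syy = Σy² − (Σy)²/n = 1318.2582 − 827.1376 = 491.1206
b = Sxy/Sxx = -206.04/88.75 = -2.321577
SSE = Syy − b·Sxy = 491.1206 − (-2.321577)·(-206.04) = 12.782779

12.783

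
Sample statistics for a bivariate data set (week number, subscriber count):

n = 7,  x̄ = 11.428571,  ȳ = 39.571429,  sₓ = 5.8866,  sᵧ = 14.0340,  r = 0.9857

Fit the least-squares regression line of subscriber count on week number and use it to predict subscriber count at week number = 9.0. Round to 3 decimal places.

33.864

b = r · sᵧ/sₓ = 0.9857 · 14.034/5.8866 = 2.349967
a = ȳ − b·x̄ = 39.571429 − 2.349967·11.428571 = 12.714668
ŷ(9.0) = a + b·9.0 = 12.714668 + 2.349967·9 = 33.864368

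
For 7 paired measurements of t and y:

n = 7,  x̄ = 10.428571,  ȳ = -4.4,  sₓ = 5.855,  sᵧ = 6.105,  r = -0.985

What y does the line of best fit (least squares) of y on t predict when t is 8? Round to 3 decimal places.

b = r · sᵧ/sₓ = -0.985 · 6.105/5.855 = -1.027058
a = ȳ − b·x̄ = -4.4 − (-1.027058)·10.428571 = 6.310748
ŷ(8) = a + b·8 = 6.310748 + (-1.027058)·8 = -1.905717

-1.906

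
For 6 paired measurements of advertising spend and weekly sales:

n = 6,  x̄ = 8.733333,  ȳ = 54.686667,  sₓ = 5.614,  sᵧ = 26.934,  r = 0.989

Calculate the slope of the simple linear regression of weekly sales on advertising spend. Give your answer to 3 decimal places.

4.745

b = r · sᵧ/sₓ = 0.989 · 26.934/5.614 = 4.744875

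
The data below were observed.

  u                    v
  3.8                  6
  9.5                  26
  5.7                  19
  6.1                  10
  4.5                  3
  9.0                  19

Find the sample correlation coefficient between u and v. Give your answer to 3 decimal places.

0.863

n = 6, Σx = 38.6, Σy = 83, Σxy = 623.6, Σx² = 275.64, Σy² = 1543
Sxx = Σx² − (Σx)²/n = 275.64 − 248.326667 = 27.313333
Sxy = Σxy − (Σx)(Σy)/n = 623.6 − 533.966667 = 89.633333
Syy = Σy² − (Σy)²/n = 1543 − 1148.166667 = 394.833333
r = Sxy/√(Sxx·Syy) = 89.633333/√(10784.214444) = 89.633333/103.847072 = 0.863128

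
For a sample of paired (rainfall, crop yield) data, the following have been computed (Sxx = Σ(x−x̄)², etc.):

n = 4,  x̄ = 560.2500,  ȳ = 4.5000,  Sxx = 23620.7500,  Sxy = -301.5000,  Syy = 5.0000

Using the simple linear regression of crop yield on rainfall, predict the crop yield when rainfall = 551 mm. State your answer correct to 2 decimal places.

4.62

b = Sxy/Sxx = -301.5/23620.75 = -0.012764
a = ȳ − b·x̄ = 4.5 − (-0.012764)·560.25 = 11.651144
ŷ(551) = a + b·551 = 11.651144 + (-0.012764)·551 = 4.618069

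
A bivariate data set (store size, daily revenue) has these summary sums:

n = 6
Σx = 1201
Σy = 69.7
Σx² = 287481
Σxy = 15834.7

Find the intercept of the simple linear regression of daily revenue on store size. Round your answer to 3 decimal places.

3.611

Sxx = Σx² − (Σx)²/n = 287481 − 240400.166667 = 47080.833333
Sxy = Σxy − (Σx)(Σy)/n = 15834.7 − 13951.616667 = 1883.083333
b = Sxy/Sxx = 1883.083333/47080.833333 = 0.039997
a = ȳ − b·x̄ = 11.616667 − 0.039997·200.166667 = 3.610638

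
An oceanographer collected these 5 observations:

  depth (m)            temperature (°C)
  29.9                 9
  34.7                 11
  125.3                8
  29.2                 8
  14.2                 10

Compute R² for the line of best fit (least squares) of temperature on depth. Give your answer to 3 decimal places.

n = 5, Σx = 233.3, Σy = 46, Σxy = 2028.8, Σx² = 18852.47, Σy² = 430
Sxx = Σx² − (Σx)²/n = 18852.47 − 10885.778 = 7966.692
Sxy = Σxy − (Σx)(Σy)/n = 2028.8 − 2146.36 = -117.56
Syy = Σy² − (Σy)²/n = 430 − 423.2 = 6.8
R² = Sxy²/(Sxx·Syy) = (-117.56)²/(7966.692·6.8) = 0.255113

0.255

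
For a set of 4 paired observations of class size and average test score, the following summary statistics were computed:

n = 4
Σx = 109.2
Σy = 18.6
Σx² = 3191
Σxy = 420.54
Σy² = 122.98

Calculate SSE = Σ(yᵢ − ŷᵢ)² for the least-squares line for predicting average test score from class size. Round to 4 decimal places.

Sxx = Σx² − (Σx)²/n = 3191 − 2981.16 = 209.84
Sxy = Σxy − (Σx)(Σy)/n = 420.54 − 507.78 = -87.24
Syy = Σy² − (Σy)²/n = 122.98 − 86.49 = 36.49
b = Sxy/Sxx = -87.24/209.84 = -0.415745
SSE = Syy − b·Sxy = 36.49 − (-0.415745)·(-87.24) = 0.220377

0.2204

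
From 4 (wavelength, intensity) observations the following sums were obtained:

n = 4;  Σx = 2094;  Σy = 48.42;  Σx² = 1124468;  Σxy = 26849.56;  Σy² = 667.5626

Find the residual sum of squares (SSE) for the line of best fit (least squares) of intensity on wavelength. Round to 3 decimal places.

Sxx = Σx² − (Σx)²/n = 1124468 − 1096209 = 28259
Sxy = Σxy − (Σx)(Σy)/n = 26849.56 − 25347.87 = 1501.69
Syy = Σy² − (Σy)²/n = 667.5626 − 586.1241 = 81.4385
b = Sxy/Sxx = 1501.69/28259 = 0.053140
SSE = Syy − b·Sxy = 81.4385 − 0.053140·1501.69 = 1.638335

1.638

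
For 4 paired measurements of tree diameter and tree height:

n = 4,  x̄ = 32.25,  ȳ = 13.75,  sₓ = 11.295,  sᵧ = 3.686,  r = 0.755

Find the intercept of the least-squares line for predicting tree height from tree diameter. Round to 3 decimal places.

b = r · sᵧ/sₓ = 0.755 · 3.686/11.295 = 0.246386
a = ȳ − b·x̄ = 13.75 − 0.246386·32.25 = 5.804051

5.804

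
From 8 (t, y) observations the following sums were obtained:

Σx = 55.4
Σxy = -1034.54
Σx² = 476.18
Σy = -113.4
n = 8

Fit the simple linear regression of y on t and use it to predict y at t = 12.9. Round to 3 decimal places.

Sxx = Σx² − (Σx)²/n = 476.18 − 383.645 = 92.535
Sxy = Σxy − (Σx)(Σy)/n = -1034.54 − (-785.295) = -249.245
b = Sxy/Sxx = -249.245/92.535 = -2.693521
a = ȳ − b·x̄ = -14.175 − (-2.693521)·6.925 = 4.477635
ŷ(12.9) = a + b·12.9 = 4.477635 + (-2.693521)·12.9 = -30.268790

-30.269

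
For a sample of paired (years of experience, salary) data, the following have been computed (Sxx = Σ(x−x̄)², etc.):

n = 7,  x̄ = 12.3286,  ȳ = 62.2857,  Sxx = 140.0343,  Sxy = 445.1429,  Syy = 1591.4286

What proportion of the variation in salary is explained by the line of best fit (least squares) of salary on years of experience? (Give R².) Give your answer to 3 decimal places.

0.889

R² = Sxy²/(Sxx·Syy) = (445.1429)²/(140.0343·1591.4286) = 0.889155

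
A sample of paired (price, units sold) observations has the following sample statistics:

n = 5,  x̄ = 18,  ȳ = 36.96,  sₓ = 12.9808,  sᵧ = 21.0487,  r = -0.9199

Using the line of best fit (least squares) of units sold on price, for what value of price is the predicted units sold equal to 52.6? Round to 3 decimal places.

b = r · sᵧ/sₓ = -0.9199 · 21.0487/12.9808 = -1.491641
a = ȳ − b·x̄ = 36.96 − (-1.491641)·18 = 63.809546
Set a + b·x = 52.6: x = (52.6 − 63.809546) / (-1.491641) = 7.514906

7.515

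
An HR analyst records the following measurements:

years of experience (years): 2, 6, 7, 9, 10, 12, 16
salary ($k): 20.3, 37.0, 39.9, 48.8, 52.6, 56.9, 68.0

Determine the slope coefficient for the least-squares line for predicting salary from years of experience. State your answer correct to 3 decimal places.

3.414

n = 7, Σx = 62, Σy = 323.5, Σxy = 3277.9, Σx² = 670
Sxx = Σx² − (Σx)²/n = 670 − 549.142857 = 120.857143
Sxy = Σxy − (Σx)(Σy)/n = 3277.9 − 2865.285714 = 412.614286
b = Sxy/Sxx = 412.614286/120.857143 = 3.414066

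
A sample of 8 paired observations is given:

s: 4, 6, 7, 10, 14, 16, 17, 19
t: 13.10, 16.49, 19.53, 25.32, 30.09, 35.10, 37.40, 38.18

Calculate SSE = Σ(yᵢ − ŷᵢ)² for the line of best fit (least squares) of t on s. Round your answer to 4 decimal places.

n = 8, Σx = 93, Σy = 215.21, Σxy = 2885.33, Σx² = 1303, Σy² = 6459.9439
Sxx = Σx² − (Σx)²/n = 1303 − 1081.125 = 221.875
Sxy = Σxy − (Σx)(Σy)/n = 2885.33 − 2501.81625 = 383.51375
Syy = Σy² − (Σy)²/n = 6459.9439 − 5789.418013 = 670.525887
b = Sxy/Sxx = 383.51375/221.875 = 1.728513
SSE = Syy − b·Sxy = 670.525887 − 1.728513·383.51375 = 7.617509

7.6175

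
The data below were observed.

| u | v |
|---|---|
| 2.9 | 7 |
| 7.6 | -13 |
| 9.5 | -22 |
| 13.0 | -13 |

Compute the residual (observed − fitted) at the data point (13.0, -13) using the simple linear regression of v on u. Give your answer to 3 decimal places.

n = 4, Σx = 33, Σy = -41, Σxy = -456.5, Σx² = 325.42
Sxx = Σx² − (Σx)²/n = 325.42 − 272.25 = 53.17
Sxy = Σxy − (Σx)(Σy)/n = -456.5 − (-338.25) = -118.25
b = Sxy/Sxx = -118.25/53.17 = -2.223998
a = ȳ − b·x̄ = -10.25 − (-2.223998)·8.25 = 8.097988
ŷ(13.0) = 8.097988 + (-2.223998)·13 = -20.813993
residual = y − ŷ = -13 − (-20.813993) = 7.813993

7.814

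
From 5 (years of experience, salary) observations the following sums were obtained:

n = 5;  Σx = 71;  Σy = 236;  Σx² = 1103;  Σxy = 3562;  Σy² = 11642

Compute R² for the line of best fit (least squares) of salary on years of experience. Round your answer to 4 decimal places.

Sxx = Σx² − (Σx)²/n = 1103 − 1008.2 = 94.8
Sxy = Σxy − (Σx)(Σy)/n = 3562 − 3351.2 = 210.8
Syy = Σy² − (Σy)²/n = 11642 − 11139.2 = 502.8
R² = Sxy²/(Sxx·Syy) = (210.8)²/(94.8·502.8) = 0.932261

0.9323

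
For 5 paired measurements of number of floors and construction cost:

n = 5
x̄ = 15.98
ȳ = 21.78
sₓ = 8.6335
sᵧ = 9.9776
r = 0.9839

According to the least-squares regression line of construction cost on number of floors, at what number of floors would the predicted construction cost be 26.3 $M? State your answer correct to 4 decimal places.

19.9551

b = r · sᵧ/sₓ = 0.9839 · 9.9776/8.6335 = 1.137078
a = ȳ − b·x̄ = 21.78 − 1.137078·15.98 = 3.609498
Set a + b·x = 26.3: x = (26.3 − 3.609498) / 1.137078 = 19.955102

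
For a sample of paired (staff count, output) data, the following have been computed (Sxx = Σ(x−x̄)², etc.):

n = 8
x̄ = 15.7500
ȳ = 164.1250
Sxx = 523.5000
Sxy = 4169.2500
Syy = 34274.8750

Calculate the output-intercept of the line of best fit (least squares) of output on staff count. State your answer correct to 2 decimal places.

b = Sxy/Sxx = 4169.25/523.5 = 7.964183
a = ȳ − b·x̄ = 164.125 − 7.964183·15.75 = 38.689112

38.69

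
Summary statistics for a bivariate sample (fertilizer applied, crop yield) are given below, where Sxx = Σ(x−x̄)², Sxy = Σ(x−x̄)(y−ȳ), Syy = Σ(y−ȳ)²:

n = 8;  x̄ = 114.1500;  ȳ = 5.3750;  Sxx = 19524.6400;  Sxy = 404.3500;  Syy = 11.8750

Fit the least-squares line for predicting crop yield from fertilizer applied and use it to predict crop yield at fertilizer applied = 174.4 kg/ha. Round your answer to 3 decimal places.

b = Sxy/Sxx = 404.35/19524.64 = 0.020710
a = ȳ − b·x̄ = 5.375 − 0.020710·114.15 = 3.010984
ŷ(174.4) = a + b·174.4 = 3.010984 + 0.020710·174.4 = 6.622761

6.623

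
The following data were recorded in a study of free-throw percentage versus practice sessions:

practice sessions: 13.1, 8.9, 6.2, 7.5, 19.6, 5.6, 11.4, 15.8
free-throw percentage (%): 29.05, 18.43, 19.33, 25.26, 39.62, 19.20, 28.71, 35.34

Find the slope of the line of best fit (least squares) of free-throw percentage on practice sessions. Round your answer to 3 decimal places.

1.506

n = 8, Σx = 88.1, Σy = 214.94, Σxy = 2623.616, Σx² = 1140.63
Sxx = Σx² − (Σx)²/n = 1140.63 − 970.20125 = 170.42875
Sxy = Σxy − (Σx)(Σy)/n = 2623.616 − 2367.02675 = 256.58925
b = Sxy/Sxx = 256.58925/170.42875 = 1.505551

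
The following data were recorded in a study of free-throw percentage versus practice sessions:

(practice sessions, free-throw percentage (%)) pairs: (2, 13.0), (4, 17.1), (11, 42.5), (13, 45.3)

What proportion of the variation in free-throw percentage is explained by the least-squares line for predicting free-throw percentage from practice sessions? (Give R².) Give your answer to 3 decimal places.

0.990

n = 4, Σx = 30, Σy = 117.9, Σxy = 1150.8, Σx² = 310, Σy² = 4319.75
Sxx = Σx² − (Σx)²/n = 310 − 225 = 85
Sxy = Σxy − (Σx)(Σy)/n = 1150.8 − 884.25 = 266.55
Syy = Σy² − (Σy)²/n = 4319.75 − 3475.1025 = 844.6475
R² = Sxy²/(Sxx·Syy) = (266.55)²/(85·844.6475) = 0.989607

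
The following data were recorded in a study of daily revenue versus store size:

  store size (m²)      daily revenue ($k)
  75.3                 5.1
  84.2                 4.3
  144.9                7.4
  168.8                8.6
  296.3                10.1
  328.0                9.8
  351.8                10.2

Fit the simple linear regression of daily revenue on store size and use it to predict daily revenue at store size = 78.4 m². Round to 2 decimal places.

5.44

n = 7, Σx = 1449.3, Σy = 55.5, Σxy = 13065.42, Σx² = 381390.11
Sxx = Σx² − (Σx)²/n = 381390.11 − 300067.212857 = 81322.897143
Sxy = Σxy − (Σx)(Σy)/n = 13065.42 − 11490.878571 = 1574.541429
b = Sxy/Sxx = 1574.541429/81322.897143 = 0.019362
a = ȳ − b·x̄ = 7.928571 − 0.019362·207.042857 = 3.919890
ŷ(78.4) = a + b·78.4 = 3.919890 + 0.019362·78.4 = 5.437840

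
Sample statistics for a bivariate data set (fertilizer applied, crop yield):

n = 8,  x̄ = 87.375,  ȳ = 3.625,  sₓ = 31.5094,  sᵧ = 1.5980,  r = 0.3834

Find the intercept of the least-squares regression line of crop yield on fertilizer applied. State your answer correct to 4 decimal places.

b = r · sᵧ/sₓ = 0.3834 · 1.598/31.5094 = 0.019444
a = ȳ − b·x̄ = 3.625 − 0.019444·87.375 = 1.926068

1.9261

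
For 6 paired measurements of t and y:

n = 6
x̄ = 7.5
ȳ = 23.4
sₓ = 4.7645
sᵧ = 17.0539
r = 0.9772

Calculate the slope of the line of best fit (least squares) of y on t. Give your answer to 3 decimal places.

3.498

b = r · sᵧ/sₓ = 0.9772 · 17.0539/4.7645 = 3.497759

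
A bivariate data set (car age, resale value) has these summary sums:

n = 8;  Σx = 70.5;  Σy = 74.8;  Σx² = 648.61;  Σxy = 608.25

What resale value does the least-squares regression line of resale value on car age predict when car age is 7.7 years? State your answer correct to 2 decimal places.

11.42

Sxx = Σx² − (Σx)²/n = 648.61 − 621.28125 = 27.32875
Sxy = Σxy − (Σx)(Σy)/n = 608.25 − 659.175 = -50.925
b = Sxy/Sxx = -50.925/27.32875 = -1.863422
a = ȳ − b·x̄ = 9.35 − (-1.863422)·8.8125 = 25.771408
ŷ(7.7) = a + b·7.7 = 25.771408 + (-1.863422)·7.7 = 11.423057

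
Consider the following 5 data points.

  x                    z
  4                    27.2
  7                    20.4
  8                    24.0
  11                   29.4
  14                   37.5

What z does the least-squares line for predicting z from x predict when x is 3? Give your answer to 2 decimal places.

n = 5, Σx = 44, Σy = 138.5, Σxy = 1292, Σx² = 446
Sxx = Σx² − (Σx)²/n = 446 − 387.2 = 58.8
Sxy = Σxy − (Σx)(Σy)/n = 1292 − 1218.8 = 73.2
b = Sxy/Sxx = 73.2/58.8 = 1.244898
a = ȳ − b·x̄ = 27.7 − 1.244898·8.8 = 16.744898
ŷ(3) = a + b·3 = 16.744898 + 1.244898·3 = 20.479592

20.48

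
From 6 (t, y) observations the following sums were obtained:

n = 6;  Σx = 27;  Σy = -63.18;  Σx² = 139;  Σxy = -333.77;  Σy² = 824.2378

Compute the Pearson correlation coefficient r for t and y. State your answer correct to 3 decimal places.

Sxx = Σx² − (Σx)²/n = 139 − 121.5 = 17.5
Sxy = Σxy − (Σx)(Σy)/n = -333.77 − (-284.31) = -49.46
Syy = Σy² − (Σy)²/n = 824.2378 − 665.2854 = 158.9524
r = Sxy/√(Sxx·Syy) = -49.46/√(2781.667) = -49.46/52.741511 = -0.937781

-0.938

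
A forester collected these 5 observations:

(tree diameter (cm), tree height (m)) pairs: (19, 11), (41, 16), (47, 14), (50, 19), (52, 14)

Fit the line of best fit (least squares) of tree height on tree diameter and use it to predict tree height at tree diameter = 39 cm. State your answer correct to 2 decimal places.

14.38

n = 5, Σx = 209, Σy = 74, Σxy = 3201, Σx² = 9455
Sxx = Σx² − (Σx)²/n = 9455 − 8736.2 = 718.8
Sxy = Σxy − (Σx)(Σy)/n = 3201 − 3093.2 = 107.8
b = Sxy/Sxx = 107.8/718.8 = 0.149972
a = ȳ − b·x̄ = 14.8 − 0.149972·41.8 = 8.531163
ŷ(39) = a + b·39 = 8.531163 + 0.149972·39 = 14.380078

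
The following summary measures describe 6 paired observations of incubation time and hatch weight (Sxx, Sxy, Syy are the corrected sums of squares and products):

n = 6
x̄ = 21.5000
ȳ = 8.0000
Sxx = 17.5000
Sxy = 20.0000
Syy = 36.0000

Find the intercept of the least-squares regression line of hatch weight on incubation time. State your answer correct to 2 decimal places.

b = Sxy/Sxx = 20/17.5 = 1.142857
a = ȳ − b·x̄ = 8 − 1.142857·21.5 = -16.571429

-16.57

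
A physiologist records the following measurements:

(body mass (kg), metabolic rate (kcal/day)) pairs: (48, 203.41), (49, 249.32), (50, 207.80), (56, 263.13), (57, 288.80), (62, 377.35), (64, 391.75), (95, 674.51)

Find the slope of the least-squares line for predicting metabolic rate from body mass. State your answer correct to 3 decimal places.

n = 8, Σx = 481, Σy = 2656.07, Σxy = 176113.39, Σx² = 30555
Sxx = Σx² − (Σx)²/n = 30555 − 28920.125 = 1634.875
Sxy = Σxy − (Σx)(Σy)/n = 176113.39 − 159696.20875 = 16417.18125
b = Sxy/Sxx = 16417.18125/1634.875 = 10.041857

10.042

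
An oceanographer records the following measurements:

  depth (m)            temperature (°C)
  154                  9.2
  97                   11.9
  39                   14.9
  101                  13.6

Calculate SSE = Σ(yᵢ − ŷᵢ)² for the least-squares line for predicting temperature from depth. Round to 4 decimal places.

n = 4, Σx = 391, Σy = 49.6, Σxy = 4525.8, Σx² = 44847, Σy² = 633.22
Sxx = Σx² − (Σx)²/n = 44847 − 38220.25 = 6626.75
Sxy = Σxy − (Σx)(Σy)/n = 4525.8 − 4848.4 = -322.6
Syy = Σy² − (Σy)²/n = 633.22 − 615.04 = 18.18
b = Sxy/Sxx = -322.6/6626.75 = -0.048681
SSE = Syy − b·Sxy = 18.18 − (-0.048681)·(-322.6) = 2.475354

2.4754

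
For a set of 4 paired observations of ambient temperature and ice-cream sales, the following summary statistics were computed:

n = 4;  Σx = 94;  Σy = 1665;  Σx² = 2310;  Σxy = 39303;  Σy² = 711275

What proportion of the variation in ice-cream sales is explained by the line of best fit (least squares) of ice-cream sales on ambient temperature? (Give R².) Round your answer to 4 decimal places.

0.0167

Sxx = Σx² − (Σx)²/n = 2310 − 2209 = 101
Sxy = Σxy − (Σx)(Σy)/n = 39303 − 39127.5 = 175.5
Syy = Σy² − (Σy)²/n = 711275 − 693056.25 = 18218.75
R² = Sxy²/(Sxx·Syy) = (175.5)²/(101·18218.75) = 0.016738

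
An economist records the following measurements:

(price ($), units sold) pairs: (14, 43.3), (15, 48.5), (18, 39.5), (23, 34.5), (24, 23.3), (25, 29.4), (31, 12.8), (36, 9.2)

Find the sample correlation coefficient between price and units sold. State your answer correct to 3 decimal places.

-0.967

n = 8, Σx = 186, Σy = 240.5, Σxy = 4860.4, Σx² = 4732, Σy² = 8633.37
Sxx = Σx² − (Σx)²/n = 4732 − 4324.5 = 407.5
Sxy = Σxy − (Σx)(Σy)/n = 4860.4 − 5591.625 = -731.225
Syy = Σy² − (Σy)²/n = 8633.37 − 7230.03125 = 1403.33875
r = Sxy/√(Sxx·Syy) = -731.225/√(571860.540625) = -731.225/756.214613 = -0.966954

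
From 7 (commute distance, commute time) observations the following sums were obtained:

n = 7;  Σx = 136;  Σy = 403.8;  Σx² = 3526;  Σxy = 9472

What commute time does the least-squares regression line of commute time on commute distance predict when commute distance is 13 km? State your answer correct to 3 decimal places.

Sxx = Σx² − (Σx)²/n = 3526 − 2642.285714 = 883.714286
Sxy = Σxy − (Σx)(Σy)/n = 9472 − 7845.257143 = 1626.742857
b = Sxy/Sxx = 1626.742857/883.714286 = 1.840802
a = ȳ − b·x̄ = 57.685714 − 1.840802·19.428571 = 21.921565
ŷ(13) = a + b·13 = 21.921565 + 1.840802·13 = 45.851988

45.852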